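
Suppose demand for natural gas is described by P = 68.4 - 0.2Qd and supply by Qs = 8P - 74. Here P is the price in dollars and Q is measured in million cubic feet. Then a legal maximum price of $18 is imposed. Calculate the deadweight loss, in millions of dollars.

2038.4

Rearranging demand gives Qd = 342 - 5P. Equilibrium: 342 - 5P = 8P - 74, so 416 = 13P and P* = 32, Q* = 182.
Because the ceiling (18) lies below the market-clearing price, it is binding.
At P = 18: Qd = 342 - 5·18 = 252 and Qs = 8·18 - 74 = 70.
Quantity traded falls to 70. At Q = 70 the demand price is (342 - 70)/5 = 54.4 and the supply price is (74 + 70)/8 = 18.
Deadweight loss = ½ · (54.4 - 18) · (182 - 70) = ½ · 36.4 · 112 = 2038.4.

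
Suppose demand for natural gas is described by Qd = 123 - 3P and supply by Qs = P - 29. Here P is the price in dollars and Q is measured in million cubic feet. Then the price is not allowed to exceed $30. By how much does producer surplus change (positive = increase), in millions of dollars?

-40

Setting quantity demanded equal to quantity supplied, 123 - 3P = P - 29, gives P* = 38 and Q* = 9.
The ceiling of 30 is below the equilibrium price 38, so it binds.
At P = 30: Qd = 123 - 3·30 = 33 and Qs = 30 - 29 = 1.
Producer surplus without the control is ½ · (38 - 29) · 9 = 40.5.
With the ceiling, producers sell 1 units at 30, so PS = ½ · (30 - 29) · 1 = 0.5.
Change in producer surplus = 0.5 - 40.5 = -40.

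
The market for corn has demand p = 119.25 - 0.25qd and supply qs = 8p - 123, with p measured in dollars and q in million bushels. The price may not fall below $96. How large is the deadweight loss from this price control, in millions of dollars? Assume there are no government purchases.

Rearranging demand gives qd = 477 - 4p. Without the control the market clears where 477 - 4p = 8p - 123, i.e. p* = 50 and q* = 277.
The floor of 96 is above the equilibrium price 50, so it binds.
At p = 96: qd = 477 - 4·96 = 93 and qs = 8·96 - 123 = 645.
Quantity traded falls to 93. At q = 93 the demand price is (477 - 93)/4 = 96 and the supply price is (123 + 93)/8 = 27.
Deadweight loss = ½ · (96 - 27) · (277 - 93) = ½ · 69 · 184 = 6348.

6348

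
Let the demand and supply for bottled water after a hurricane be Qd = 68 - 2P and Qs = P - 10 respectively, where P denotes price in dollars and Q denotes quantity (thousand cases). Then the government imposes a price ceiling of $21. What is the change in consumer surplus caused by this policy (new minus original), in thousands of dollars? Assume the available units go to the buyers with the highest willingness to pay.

48.75

Setting quantity demanded equal to quantity supplied, 68 - 2P = P - 10, gives P* = 26 and Q* = 16.
Since 21 < 26, the ceiling is binding.
At P = 21: Qd = 68 - 2·21 = 26 and Qs = 21 - 10 = 11.
Consumer surplus without the control is ½ · (34 - 26) · 16 = 64.
With the ceiling, 11 units are sold at 21 (assume they go to the highest-value buyers). The demand price at Q = 11 is 28.5, so CS = ½ · [(34 - 21) + (28.5 - 21)] · 11 = 112.75.
Change in consumer surplus = 112.75 - 64 = 48.75.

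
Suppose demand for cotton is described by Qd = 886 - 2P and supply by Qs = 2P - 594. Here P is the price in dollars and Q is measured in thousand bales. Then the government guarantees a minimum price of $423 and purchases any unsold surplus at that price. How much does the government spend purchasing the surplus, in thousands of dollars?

89676

Setting quantity demanded equal to quantity supplied, 886 - 2P = 2P - 594, gives P* = 370 and Q* = 146.
Because the floor (423) lies above the market-clearing price, it is binding.
At P = 423: Qd = 886 - 2·423 = 40 and Qs = 2·423 - 594 = 252.
Surplus = Qs - Qd = 212.
Government expenditure = surplus × support price = 212 × 423 = 89676.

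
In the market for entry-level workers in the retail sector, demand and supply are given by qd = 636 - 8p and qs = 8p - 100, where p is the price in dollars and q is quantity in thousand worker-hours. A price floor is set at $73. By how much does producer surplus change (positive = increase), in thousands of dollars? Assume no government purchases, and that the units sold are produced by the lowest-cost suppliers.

-1512

Setting quantity demanded equal to quantity supplied, 636 - 8p = 8p - 100, gives p* = 46 and q* = 268.
The floor of 73 is above the equilibrium price 46, so it binds.
At p = 73: qd = 636 - 8·73 = 52 and qs = 8·73 - 100 = 484.
Producer surplus without the control is ½ · (46 - 12.5) · 268 = 4489.
With the floor, 52 units are sold at 73. The supply price at q = 52 is 19, so PS = ½ · [(73 - 12.5) + (73 - 19)] · 52 = 2977.
Change in producer surplus = 2977 - 4489 = -1512.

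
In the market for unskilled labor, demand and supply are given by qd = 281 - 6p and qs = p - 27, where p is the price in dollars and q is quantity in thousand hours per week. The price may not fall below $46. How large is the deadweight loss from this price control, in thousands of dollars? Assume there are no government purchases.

84

Without the control the market clears where 281 - 6p = p - 27, i.e. p* = 44 and q* = 17.
The floor of 46 is above the equilibrium price 44, so it binds.
At p = 46: qd = 281 - 6·46 = 5 and qs = 46 - 27 = 19.
Quantity traded falls to 5. At q = 5 the demand price is (281 - 5)/6 = 46 and the supply price is 27 + 5 = 32.
Deadweight loss = ½ · (46 - 32) · (17 - 5) = ½ · 14 · 12 = 84.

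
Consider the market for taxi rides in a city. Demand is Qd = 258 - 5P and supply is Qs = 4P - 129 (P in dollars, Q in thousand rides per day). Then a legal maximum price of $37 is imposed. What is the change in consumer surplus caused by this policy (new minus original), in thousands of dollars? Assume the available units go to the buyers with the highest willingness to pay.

56.4

Setting quantity demanded equal to quantity supplied, 258 - 5P = 4P - 129, gives P* = 43 and Q* = 43.
Since 37 < 43, the ceiling is binding.
At P = 37: Qd = 258 - 5·37 = 73 and Qs = 4·37 - 129 = 19.
Consumer surplus without the control is ½ · (51.6 - 43) · 43 = 184.9.
With the ceiling, 19 units are sold at 37 (assume they go to the highest-value buyers). The demand price at Q = 19 is 47.8, so CS = ½ · [(51.6 - 37) + (47.8 - 37)] · 19 = 241.3.
Change in consumer surplus = 241.3 - 184.9 = 56.4.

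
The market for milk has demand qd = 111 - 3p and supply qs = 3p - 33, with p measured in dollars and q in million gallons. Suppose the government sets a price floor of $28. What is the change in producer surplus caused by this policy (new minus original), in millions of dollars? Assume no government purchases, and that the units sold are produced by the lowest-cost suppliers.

84

Setting quantity demanded equal to quantity supplied, 111 - 3p = 3p - 33, gives p* = 24 and q* = 39.
The floor of 28 is above the equilibrium price 24, so it binds.
At p = 28: qd = 111 - 3·28 = 27 and qs = 3·28 - 33 = 51.
Producer surplus without the control is ½ · (24 - 11) · 39 = 253.5.
With the floor, 27 units are sold at 28. The supply price at q = 27 is 20, so PS = ½ · [(28 - 11) + (28 - 20)] · 27 = 337.5.
Change in producer surplus = 337.5 - 253.5 = 84.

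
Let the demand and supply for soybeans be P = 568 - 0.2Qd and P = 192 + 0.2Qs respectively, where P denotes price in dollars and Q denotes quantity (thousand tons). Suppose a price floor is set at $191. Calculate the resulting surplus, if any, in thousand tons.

0

Rearranging demand gives Qd = 2840 - 5P; rearranging supply gives Qs = 5P - 960. In a free market, 2840 - 5P = 5P - 960 gives the equilibrium P* = 380, Q* = 940.
Since 191 is below P* = 380, the floor does not bind and the free-market outcome prevails.
Since the control does not bind, there is no surplus.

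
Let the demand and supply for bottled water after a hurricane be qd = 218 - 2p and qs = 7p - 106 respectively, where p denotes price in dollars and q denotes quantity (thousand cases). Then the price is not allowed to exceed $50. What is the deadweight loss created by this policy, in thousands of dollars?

In a free market, 218 - 2p = 7p - 106 gives the equilibrium p* = 36, q* = 146.
Since 50 is above p* = 36, the ceiling does not bind and the free-market outcome prevails.
Since the control does not bind, no trades are prevented and deadweight loss is zero.

0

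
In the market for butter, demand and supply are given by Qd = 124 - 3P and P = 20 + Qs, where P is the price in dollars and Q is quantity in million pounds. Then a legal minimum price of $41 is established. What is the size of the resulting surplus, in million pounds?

20

Rearranging supply gives Qs = P - 20. Setting quantity demanded equal to quantity supplied, 124 - 3P = P - 20, gives P* = 36 and Q* = 16.
Because the floor (41) lies above the market-clearing price, it is binding.
At P = 41: Qd = 124 - 3·41 = 1 and Qs = 41 - 20 = 21.
Surplus = Qs - Qd = 21 - 1 = 20.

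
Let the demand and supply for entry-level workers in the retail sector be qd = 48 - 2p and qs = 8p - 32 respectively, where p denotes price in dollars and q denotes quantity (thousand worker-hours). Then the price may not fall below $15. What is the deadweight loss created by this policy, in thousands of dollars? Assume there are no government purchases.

61.25

In a free market, 48 - 2p = 8p - 32 gives the equilibrium p* = 8, q* = 32.
Since 15 > 8, the floor is binding.
At p = 15: qd = 48 - 2·15 = 18 and qs = 8·15 - 32 = 88.
Quantity traded falls to 18. At q = 18 the demand price is (48 - 18)/2 = 15 and the supply price is (32 + 18)/8 = 6.25.
Deadweight loss = ½ · (15 - 6.25) · (32 - 18) = ½ · 8.75 · 14 = 61.25.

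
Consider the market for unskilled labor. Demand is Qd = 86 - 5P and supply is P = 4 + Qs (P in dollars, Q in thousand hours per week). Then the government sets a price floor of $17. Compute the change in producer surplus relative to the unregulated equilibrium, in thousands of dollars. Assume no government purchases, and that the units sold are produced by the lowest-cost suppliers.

-48

Rearranging supply gives Qs = P - 4. Setting quantity demanded equal to quantity supplied, 86 - 5P = P - 4, gives P* = 15 and Q* = 11.
The floor of 17 is above the equilibrium price 15, so it binds.
At P = 17: Qd = 86 - 5·17 = 1 and Qs = 17 - 4 = 13.
Producer surplus without the control is ½ · (15 - 4) · 11 = 60.5.
With the floor, 1 units are sold at 17. The supply price at Q = 1 is 5, so PS = ½ · [(17 - 4) + (17 - 5)] · 1 = 12.5.
Change in producer surplus = 12.5 - 60.5 = -48.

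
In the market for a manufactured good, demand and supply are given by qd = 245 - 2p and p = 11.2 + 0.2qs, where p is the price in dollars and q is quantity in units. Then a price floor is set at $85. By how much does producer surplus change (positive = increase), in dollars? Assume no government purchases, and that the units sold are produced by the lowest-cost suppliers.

2444.4

Rearranging supply gives qs = 5p - 56. Equilibrium: 245 - 2p = 5p - 56, so 301 = 7p and p* = 43, q* = 159.
Since 85 > 43, the floor is binding.
At p = 85: qd = 245 - 2·85 = 75 and qs = 5·85 - 56 = 369.
Producer surplus without the control is ½ · (43 - 11.2) · 159 = 2528.1.
With the floor, 75 units are sold at 85. The supply price at q = 75 is 26.2, so PS = ½ · [(85 - 11.2) + (85 - 26.2)] · 75 = 4972.5.
Change in producer surplus = 4972.5 - 2528.1 = 2444.4.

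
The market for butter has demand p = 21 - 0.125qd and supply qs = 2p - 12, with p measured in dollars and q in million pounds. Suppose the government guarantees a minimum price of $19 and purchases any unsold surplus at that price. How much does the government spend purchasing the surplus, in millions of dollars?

Rearranging demand gives qd = 168 - 8p. In a free market, 168 - 8p = 2p - 12 gives the equilibrium p* = 18, q* = 24.
Since 19 > 18, the floor is binding.
At p = 19: qd = 168 - 8·19 = 16 and qs = 2·19 - 12 = 26.
Surplus = qs - qd = 10.
Government expenditure = surplus × support price = 10 × 19 = 190.

190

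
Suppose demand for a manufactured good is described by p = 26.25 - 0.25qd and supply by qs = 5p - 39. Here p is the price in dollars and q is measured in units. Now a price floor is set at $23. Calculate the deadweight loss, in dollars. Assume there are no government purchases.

176.4

Rearranging demand gives qd = 105 - 4p. In a free market, 105 - 4p = 5p - 39 gives the equilibrium p* = 16, q* = 41.
The floor of 23 is above the equilibrium price 16, so it binds.
At p = 23: qd = 105 - 4·23 = 13 and qs = 5·23 - 39 = 76.
Quantity traded falls to 13. At q = 13 the demand price is (105 - 13)/4 = 23 and the supply price is (39 + 13)/5 = 10.4.
Deadweight loss = ½ · (23 - 10.4) · (41 - 13) = ½ · 12.6 · 28 = 176.4.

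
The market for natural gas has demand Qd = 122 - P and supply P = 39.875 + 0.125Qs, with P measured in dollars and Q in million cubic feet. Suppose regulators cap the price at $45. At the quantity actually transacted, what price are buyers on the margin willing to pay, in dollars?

Rearranging supply gives Qs = 8P - 319. Equilibrium: 122 - P = 8P - 319, so 441 = 9P and P* = 49, Q* = 73.
Because the ceiling (45) lies below the market-clearing price, it is binding.
At P = 45: Qd = 122 - 45 = 77 and Qs = 8·45 - 319 = 41.
Only 41 units reach the market. On the demand curve, the marginal buyer's willingness to pay at Q = 41 is (122 - 41) = 81.

81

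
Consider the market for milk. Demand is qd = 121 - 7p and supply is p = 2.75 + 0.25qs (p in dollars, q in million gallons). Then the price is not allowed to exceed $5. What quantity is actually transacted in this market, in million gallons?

9

Rearranging supply gives qs = 4p - 11. Equilibrium: 121 - 7p = 4p - 11, so 132 = 11p and p* = 12, q* = 37.
Since 5 < 12, the ceiling is binding.
At p = 5: qd = 121 - 7·5 = 86 and qs = 4·5 - 11 = 9.
The quantity actually transacted is the short side, supply: 9.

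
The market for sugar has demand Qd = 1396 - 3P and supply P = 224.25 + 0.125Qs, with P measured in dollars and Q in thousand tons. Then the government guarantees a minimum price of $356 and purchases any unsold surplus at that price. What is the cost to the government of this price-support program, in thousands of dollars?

258456

Rearranging supply gives Qs = 8P - 1794. Without the control the market clears where 1396 - 3P = 8P - 1794, i.e. P* = 290 and Q* = 526.
The floor of 356 is above the equilibrium price 290, so it binds.
At P = 356: Qd = 1396 - 3·356 = 328 and Qs = 8·356 - 1794 = 1054.
Surplus = Qs - Qd = 726.
Government expenditure = surplus × support price = 726 × 356 = 258456.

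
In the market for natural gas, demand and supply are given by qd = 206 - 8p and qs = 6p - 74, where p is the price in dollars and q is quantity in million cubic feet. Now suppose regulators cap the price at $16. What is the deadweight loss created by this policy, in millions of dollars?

Equilibrium: 206 - 8p = 6p - 74, so 280 = 14p and p* = 20, q* = 46.
Because the ceiling (16) lies below the market-clearing price, it is binding.
At p = 16: qd = 206 - 8·16 = 78 and qs = 6·16 - 74 = 22.
Quantity traded falls to 22. At q = 22 the demand price is (206 - 22)/8 = 23 and the supply price is (74 + 22)/6 = 16.
Deadweight loss = ½ · (23 - 16) · (46 - 22) = ½ · 7 · 24 = 84.

84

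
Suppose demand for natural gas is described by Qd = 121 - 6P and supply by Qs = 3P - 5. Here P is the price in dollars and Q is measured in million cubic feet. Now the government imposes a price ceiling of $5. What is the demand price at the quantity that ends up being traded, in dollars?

18.5

In a free market, 121 - 6P = 3P - 5 gives the equilibrium P* = 14, Q* = 37.
The ceiling of 5 is below the equilibrium price 14, so it binds.
At P = 5: Qd = 121 - 6·5 = 91 and Qs = 3·5 - 5 = 10.
Only 10 units reach the market. On the demand curve, the marginal buyer's willingness to pay at Q = 10 is (121 - 10)/6 = 18.5.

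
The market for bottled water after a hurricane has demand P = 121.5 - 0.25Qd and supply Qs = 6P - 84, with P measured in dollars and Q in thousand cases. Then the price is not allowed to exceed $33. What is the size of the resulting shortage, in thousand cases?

Rearranging demand gives Qd = 486 - 4P. Setting quantity demanded equal to quantity supplied, 486 - 4P = 6P - 84, gives P* = 57 and Q* = 258.
The ceiling of 33 is below the equilibrium price 57, so it binds.
At P = 33: Qd = 486 - 4·33 = 354 and Qs = 6·33 - 84 = 114.
Shortage = Qd - Qs = 354 - 114 = 240.

240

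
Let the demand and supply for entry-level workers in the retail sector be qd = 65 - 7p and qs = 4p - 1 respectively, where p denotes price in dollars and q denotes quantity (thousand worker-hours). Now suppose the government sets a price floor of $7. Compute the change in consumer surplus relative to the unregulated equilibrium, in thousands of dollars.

-19.5

Setting quantity demanded equal to quantity supplied, 65 - 7p = 4p - 1, gives p* = 6 and q* = 23.
Since 7 > 6, the floor is binding.
At p = 7: qd = 65 - 7·7 = 16 and qs = 4·7 - 1 = 27.
Consumer surplus without the control is ½ · (65/7 - 6) · 23 = 529/14.
With the floor, consumers buy 16 units at 7, so CS = ½ · (65/7 - 7) · 16 = 128/7.
Change in consumer surplus = 128/7 - 529/14 = -19.5.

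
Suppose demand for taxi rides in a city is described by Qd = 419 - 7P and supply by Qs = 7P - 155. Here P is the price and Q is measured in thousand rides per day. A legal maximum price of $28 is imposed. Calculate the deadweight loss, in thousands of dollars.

1183

In a free market, 419 - 7P = 7P - 155 gives the equilibrium P* = 41, Q* = 132.
The ceiling of 28 is below the equilibrium price 41, so it binds.
At P = 28: Qd = 419 - 7·28 = 223 and Qs = 7·28 - 155 = 41.
Quantity traded falls to 41. At Q = 41 the demand price is (419 - 41)/7 = 54 and the supply price is (155 + 41)/7 = 28.
Deadweight loss = ½ · (54 - 28) · (132 - 41) = ½ · 26 · 91 = 1183.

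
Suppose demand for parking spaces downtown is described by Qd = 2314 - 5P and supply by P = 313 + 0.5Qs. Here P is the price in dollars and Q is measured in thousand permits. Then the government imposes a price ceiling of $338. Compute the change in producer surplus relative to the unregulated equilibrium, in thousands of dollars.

Rearranging supply gives Qs = 2P - 626. Without the control the market clears where 2314 - 5P = 2P - 626, i.e. P* = 420 and Q* = 214.
Because the ceiling (338) lies below the market-clearing price, it is binding.
At P = 338: Qd = 2314 - 5·338 = 624 and Qs = 2·338 - 626 = 50.
Producer surplus without the control is ½ · (420 - 313) · 214 = 11449.
With the ceiling, producers sell 50 units at 338, so PS = ½ · (338 - 313) · 50 = 625.
Change in producer surplus = 625 - 11449 = -10824.

-10824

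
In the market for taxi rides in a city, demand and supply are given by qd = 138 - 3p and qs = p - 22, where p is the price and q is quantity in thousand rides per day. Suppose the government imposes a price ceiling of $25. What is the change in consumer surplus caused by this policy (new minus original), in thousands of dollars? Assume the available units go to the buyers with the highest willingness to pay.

7.5

Setting quantity demanded equal to quantity supplied, 138 - 3p = p - 22, gives p* = 40 and q* = 18.
Since 25 < 40, the ceiling is binding.
At p = 25: qd = 138 - 3·25 = 63 and qs = 25 - 22 = 3.
Consumer surplus without the control is ½ · (46 - 40) · 18 = 54.
With the ceiling, 3 units are sold at 25 (assume they go to the highest-value buyers). The demand price at q = 3 is 45, so CS = ½ · [(46 - 25) + (45 - 25)] · 3 = 61.5.
Change in consumer surplus = 61.5 - 54 = 7.5.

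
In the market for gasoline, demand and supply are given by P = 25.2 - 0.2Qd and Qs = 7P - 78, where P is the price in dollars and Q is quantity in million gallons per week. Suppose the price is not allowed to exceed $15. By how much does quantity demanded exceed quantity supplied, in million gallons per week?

24

Rearranging demand gives Qd = 126 - 5P. Setting quantity demanded equal to quantity supplied, 126 - 5P = 7P - 78, gives P* = 17 and Q* = 41.
Because the ceiling (15) lies below the market-clearing price, it is binding.
At P = 15: Qd = 126 - 5·15 = 51 and Qs = 7·15 - 78 = 27.
Shortage = Qd - Qs = 51 - 27 = 24.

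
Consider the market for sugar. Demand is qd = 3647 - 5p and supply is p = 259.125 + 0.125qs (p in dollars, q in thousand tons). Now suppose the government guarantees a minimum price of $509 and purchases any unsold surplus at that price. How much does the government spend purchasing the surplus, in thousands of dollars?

456573

Rearranging supply gives qs = 8p - 2073. Equilibrium: 3647 - 5p = 8p - 2073, so 5720 = 13p and p* = 440, q* = 1447.
Since 509 > 440, the floor is binding.
At p = 509: qd = 3647 - 5·509 = 1102 and qs = 8·509 - 2073 = 1999.
Surplus = qs - qd = 897.
Government expenditure = surplus × support price = 897 × 509 = 456573.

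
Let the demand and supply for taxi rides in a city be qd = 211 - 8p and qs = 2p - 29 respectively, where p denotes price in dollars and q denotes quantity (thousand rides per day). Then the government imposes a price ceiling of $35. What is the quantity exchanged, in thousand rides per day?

19

In a free market, 211 - 8p = 2p - 29 gives the equilibrium p* = 24, q* = 19.
Since 35 is above p* = 24, the ceiling does not bind and the free-market outcome prevails.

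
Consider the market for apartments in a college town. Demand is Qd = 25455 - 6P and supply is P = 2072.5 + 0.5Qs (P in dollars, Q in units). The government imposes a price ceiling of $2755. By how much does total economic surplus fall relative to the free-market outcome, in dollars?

1190700

Rearranging supply gives Qs = 2P - 4145. In a free market, 25455 - 6P = 2P - 4145 gives the equilibrium P* = 3700, Q* = 3255.
Because the ceiling (2755) lies below the market-clearing price, it is binding.
At P = 2755: Qd = 25455 - 6·2755 = 8925 and Qs = 2·2755 - 4145 = 1365.
Quantity traded falls to 1365. At Q = 1365 the demand price is (25455 - 1365)/6 = 4015 and the supply price is (4145 + 1365)/2 = 2755.
Deadweight loss = ½ · (4015 - 2755) · (3255 - 1365) = ½ · 1260 · 1890 = 1190700.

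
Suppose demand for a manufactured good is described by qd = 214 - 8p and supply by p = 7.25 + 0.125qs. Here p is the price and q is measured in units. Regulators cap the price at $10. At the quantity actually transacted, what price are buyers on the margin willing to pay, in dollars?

Rearranging supply gives qs = 8p - 58. In a free market, 214 - 8p = 8p - 58 gives the equilibrium p* = 17, q* = 78.
Because the ceiling (10) lies below the market-clearing price, it is binding.
At p = 10: qd = 214 - 8·10 = 134 and qs = 8·10 - 58 = 22.
Only 22 units reach the market. On the demand curve, the marginal buyer's willingness to pay at q = 22 is (214 - 22)/8 = 24.

24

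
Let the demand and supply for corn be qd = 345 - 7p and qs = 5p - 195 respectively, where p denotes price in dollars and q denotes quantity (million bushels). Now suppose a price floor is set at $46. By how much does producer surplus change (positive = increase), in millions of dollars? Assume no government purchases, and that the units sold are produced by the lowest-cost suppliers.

18.1

Equilibrium: 345 - 7p = 5p - 195, so 540 = 12p and p* = 45, q* = 30.
The floor of 46 is above the equilibrium price 45, so it binds.
At p = 46: qd = 345 - 7·46 = 23 and qs = 5·46 - 195 = 35.
Producer surplus without the control is ½ · (45 - 39) · 30 = 90.
With the floor, 23 units are sold at 46. The supply price at q = 23 is 43.6, so PS = ½ · [(46 - 39) + (46 - 43.6)] · 23 = 108.1.
Change in producer surplus = 108.1 - 90 = 18.1.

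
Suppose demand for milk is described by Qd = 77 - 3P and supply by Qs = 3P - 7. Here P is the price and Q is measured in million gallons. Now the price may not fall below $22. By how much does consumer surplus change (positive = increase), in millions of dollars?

Setting quantity demanded equal to quantity supplied, 77 - 3P = 3P - 7, gives P* = 14 and Q* = 35.
Because the floor (22) lies above the market-clearing price, it is binding.
At P = 22: Qd = 77 - 3·22 = 11 and Qs = 3·22 - 7 = 59.
Consumer surplus without the control is ½ · (77/3 - 14) · 35 = 1225/6.
With the floor, consumers buy 11 units at 22, so CS = ½ · (77/3 - 22) · 11 = 121/6.
Change in consumer surplus = 121/6 - 1225/6 = -184.

-184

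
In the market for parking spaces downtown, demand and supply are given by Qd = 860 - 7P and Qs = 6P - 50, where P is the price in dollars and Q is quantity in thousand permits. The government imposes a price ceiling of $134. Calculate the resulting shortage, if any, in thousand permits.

0

In a free market, 860 - 7P = 6P - 50 gives the equilibrium P* = 70, Q* = 370.
Since 134 is above P* = 70, the ceiling does not bind and the free-market outcome prevails.
Since the control does not bind, there is no shortage.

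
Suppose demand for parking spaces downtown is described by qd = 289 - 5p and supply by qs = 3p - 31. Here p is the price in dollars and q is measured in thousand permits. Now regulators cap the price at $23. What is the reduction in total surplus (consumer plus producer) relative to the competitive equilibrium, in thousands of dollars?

Setting quantity demanded equal to quantity supplied, 289 - 5p = 3p - 31, gives p* = 40 and q* = 89.
Because the ceiling (23) lies below the market-clearing price, it is binding.
At p = 23: qd = 289 - 5·23 = 174 and qs = 3·23 - 31 = 38.
Quantity traded falls to 38. At q = 38 the demand price is (289 - 38)/5 = 50.2 and the supply price is (31 + 38)/3 = 23.
Deadweight loss = ½ · (50.2 - 23) · (89 - 38) = ½ · 27.2 · 51 = 693.6.

693.6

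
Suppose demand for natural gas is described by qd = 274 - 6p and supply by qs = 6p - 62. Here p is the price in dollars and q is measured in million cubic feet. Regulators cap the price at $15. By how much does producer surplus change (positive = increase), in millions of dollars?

Without the control the market clears where 274 - 6p = 6p - 62, i.e. p* = 28 and q* = 106.
Because the ceiling (15) lies below the market-clearing price, it is binding.
At p = 15: qd = 274 - 6·15 = 184 and qs = 6·15 - 62 = 28.
Producer surplus without the control is ½ · (28 - 31/3) · 106 = 2809/3.
With the ceiling, producers sell 28 units at 15, so PS = ½ · (15 - 31/3) · 28 = 196/3.
Change in producer surplus = 196/3 - 2809/3 = -871.

-871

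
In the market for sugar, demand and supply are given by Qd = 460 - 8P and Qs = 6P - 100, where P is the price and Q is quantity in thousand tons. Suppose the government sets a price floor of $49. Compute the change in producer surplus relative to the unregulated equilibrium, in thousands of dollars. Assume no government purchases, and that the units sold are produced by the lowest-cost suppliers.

180

Equilibrium: 460 - 8P = 6P - 100, so 560 = 14P and P* = 40, Q* = 140.
Because the floor (49) lies above the market-clearing price, it is binding.
At P = 49: Qd = 460 - 8·49 = 68 and Qs = 6·49 - 100 = 194.
Producer surplus without the control is ½ · (40 - 50/3) · 140 = 4900/3.
With the floor, 68 units are sold at 49. The supply price at Q = 68 is 28, so PS = ½ · [(49 - 50/3) + (49 - 28)] · 68 = 5440/3.
Change in producer surplus = 5440/3 - 4900/3 = 180.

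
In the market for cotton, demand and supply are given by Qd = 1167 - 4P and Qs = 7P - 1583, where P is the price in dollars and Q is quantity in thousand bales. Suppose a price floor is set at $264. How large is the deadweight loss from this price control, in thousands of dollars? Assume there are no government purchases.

Equilibrium: 1167 - 4P = 7P - 1583, so 2750 = 11P and P* = 250, Q* = 167.
The floor of 264 is above the equilibrium price 250, so it binds.
At P = 264: Qd = 1167 - 4·264 = 111 and Qs = 7·264 - 1583 = 265.
Quantity traded falls to 111. At Q = 111 the demand price is (1167 - 111)/4 = 264 and the supply price is (1583 + 111)/7 = 242.
Deadweight loss = ½ · (264 - 242) · (167 - 111) = ½ · 22 · 56 = 616.

616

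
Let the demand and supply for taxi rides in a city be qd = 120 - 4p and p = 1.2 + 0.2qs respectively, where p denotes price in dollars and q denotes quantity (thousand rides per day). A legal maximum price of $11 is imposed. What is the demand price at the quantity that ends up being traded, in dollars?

17.75

Rearranging supply gives qs = 5p - 6. Equilibrium: 120 - 4p = 5p - 6, so 126 = 9p and p* = 14, q* = 64.
Since 11 < 14, the ceiling is binding.
At p = 11: qd = 120 - 4·11 = 76 and qs = 5·11 - 6 = 49.
Only 49 units reach the market. On the demand curve, the marginal buyer's willingness to pay at q = 49 is (120 - 49)/4 = 17.75.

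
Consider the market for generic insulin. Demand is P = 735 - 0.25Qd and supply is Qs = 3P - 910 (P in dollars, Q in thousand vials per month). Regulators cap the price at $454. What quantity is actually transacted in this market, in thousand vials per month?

Rearranging demand gives Qd = 2940 - 4P. Equilibrium: 2940 - 4P = 3P - 910, so 3850 = 7P and P* = 550, Q* = 740.
Because the ceiling (454) lies below the market-clearing price, it is binding.
At P = 454: Qd = 2940 - 4·454 = 1124 and Qs = 3·454 - 910 = 452.
The quantity actually transacted is the short side, supply: 452.

452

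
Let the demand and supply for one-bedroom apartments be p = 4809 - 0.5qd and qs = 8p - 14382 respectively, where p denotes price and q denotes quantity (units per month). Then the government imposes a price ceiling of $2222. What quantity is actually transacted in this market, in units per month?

Rearranging demand gives qd = 9618 - 2p. Equilibrium: 9618 - 2p = 8p - 14382, so 24000 = 10p and p* = 2400, q* = 4818.
The ceiling of 2222 is below the equilibrium price 2400, so it binds.
At p = 2222: qd = 9618 - 2·2222 = 5174 and qs = 8·2222 - 14382 = 3394.
The quantity actually transacted is the short side, supply: 3394.

3394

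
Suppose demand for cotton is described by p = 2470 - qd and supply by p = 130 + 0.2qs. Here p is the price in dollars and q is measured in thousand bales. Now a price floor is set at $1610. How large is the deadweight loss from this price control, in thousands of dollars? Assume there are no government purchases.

712860

Rearranging demand gives qd = 2470 - p; rearranging supply gives qs = 5p - 650. Without the control the market clears where 2470 - p = 5p - 650, i.e. p* = 520 and q* = 1950.
Since 1610 > 520, the floor is binding.
At p = 1610: qd = 2470 - 1610 = 860 and qs = 5·1610 - 650 = 7400.
Quantity traded falls to 860. At q = 860 the demand price is 2470 - 860 = 1610 and the supply price is (650 + 860)/5 = 302.
Deadweight loss = ½ · (1610 - 302) · (1950 - 860) = ½ · 1308 · 1090 = 712860.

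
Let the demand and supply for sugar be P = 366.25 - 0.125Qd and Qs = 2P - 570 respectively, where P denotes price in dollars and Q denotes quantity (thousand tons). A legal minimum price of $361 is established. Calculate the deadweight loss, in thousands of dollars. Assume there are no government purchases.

Rearranging demand gives Qd = 2930 - 8P. Without the control the market clears where 2930 - 8P = 2P - 570, i.e. P* = 350 and Q* = 130.
The floor of 361 is above the equilibrium price 350, so it binds.
At P = 361: Qd = 2930 - 8·361 = 42 and Qs = 2·361 - 570 = 152.
Quantity traded falls to 42. At Q = 42 the demand price is (2930 - 42)/8 = 361 and the supply price is (570 + 42)/2 = 306.
Deadweight loss = ½ · (361 - 306) · (130 - 42) = ½ · 55 · 88 = 2420.

2420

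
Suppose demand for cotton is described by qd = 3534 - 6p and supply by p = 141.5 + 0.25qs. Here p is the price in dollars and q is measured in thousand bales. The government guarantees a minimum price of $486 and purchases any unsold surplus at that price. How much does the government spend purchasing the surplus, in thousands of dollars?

Rearranging supply gives qs = 4p - 566. Equilibrium: 3534 - 6p = 4p - 566, so 4100 = 10p and p* = 410, q* = 1074.
The floor of 486 is above the equilibrium price 410, so it binds.
At p = 486: qd = 3534 - 6·486 = 618 and qs = 4·486 - 566 = 1378.
Surplus = qs - qd = 760.
Government expenditure = surplus × support price = 760 × 486 = 369360.

369360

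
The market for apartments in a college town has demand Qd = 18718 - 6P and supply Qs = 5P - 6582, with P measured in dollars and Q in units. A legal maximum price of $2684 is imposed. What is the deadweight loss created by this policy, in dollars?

In a free market, 18718 - 6P = 5P - 6582 gives the equilibrium P* = 2300, Q* = 4918.
Since 2684 is above P* = 2300, the ceiling does not bind and the free-market outcome prevails.
Since the control does not bind, no trades are prevented and deadweight loss is zero.

0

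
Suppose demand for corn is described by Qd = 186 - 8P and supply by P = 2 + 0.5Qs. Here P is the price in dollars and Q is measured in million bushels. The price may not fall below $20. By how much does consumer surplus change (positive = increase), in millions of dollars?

-30

Rearranging supply gives Qs = 2P - 4. Setting quantity demanded equal to quantity supplied, 186 - 8P = 2P - 4, gives P* = 19 and Q* = 34.
The floor of 20 is above the equilibrium price 19, so it binds.
At P = 20: Qd = 186 - 8·20 = 26 and Qs = 2·20 - 4 = 36.
Consumer surplus without the control is ½ · (23.25 - 19) · 34 = 72.25.
With the floor, consumers buy 26 units at 20, so CS = ½ · (23.25 - 20) · 26 = 42.25.
Change in consumer surplus = 42.25 - 72.25 = -30.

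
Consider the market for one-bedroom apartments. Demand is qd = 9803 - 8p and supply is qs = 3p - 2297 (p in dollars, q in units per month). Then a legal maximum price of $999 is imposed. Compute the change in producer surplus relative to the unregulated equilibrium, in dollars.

In a free market, 9803 - 8p = 3p - 2297 gives the equilibrium p* = 1100, q* = 1003.
Because the ceiling (999) lies below the market-clearing price, it is binding.
At p = 999: qd = 9803 - 8·999 = 1811 and qs = 3·999 - 2297 = 700.
Producer surplus without the control is ½ · (1100 - 2297/3) · 1003 = 1006009/6.
With the ceiling, producers sell 700 units at 999, so PS = ½ · (999 - 2297/3) · 700 = 245000/3.
Change in producer surplus = 245000/3 - 1006009/6 = -86001.5.

-86001.5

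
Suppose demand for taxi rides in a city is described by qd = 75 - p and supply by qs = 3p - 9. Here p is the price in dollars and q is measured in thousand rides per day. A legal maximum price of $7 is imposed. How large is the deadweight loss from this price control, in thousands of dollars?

1176

Equilibrium: 75 - p = 3p - 9, so 84 = 4p and p* = 21, q* = 54.
Since 7 < 21, the ceiling is binding.
At p = 7: qd = 75 - 7 = 68 and qs = 3·7 - 9 = 12.
Quantity traded falls to 12. At q = 12 the demand price is 75 - 12 = 63 and the supply price is (9 + 12)/3 = 7.
Deadweight loss = ½ · (63 - 7) · (54 - 12) = ½ · 56 · 42 = 1176.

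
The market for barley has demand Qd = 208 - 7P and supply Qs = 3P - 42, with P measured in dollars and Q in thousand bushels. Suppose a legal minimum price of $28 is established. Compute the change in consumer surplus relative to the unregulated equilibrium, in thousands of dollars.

-67.5

Equilibrium: 208 - 7P = 3P - 42, so 250 = 10P and P* = 25, Q* = 33.
Since 28 > 25, the floor is binding.
At P = 28: Qd = 208 - 7·28 = 12 and Qs = 3·28 - 42 = 42.
Consumer surplus without the control is ½ · (208/7 - 25) · 33 = 1089/14.
With the floor, consumers buy 12 units at 28, so CS = ½ · (208/7 - 28) · 12 = 72/7.
Change in consumer surplus = 72/7 - 1089/14 = -67.5.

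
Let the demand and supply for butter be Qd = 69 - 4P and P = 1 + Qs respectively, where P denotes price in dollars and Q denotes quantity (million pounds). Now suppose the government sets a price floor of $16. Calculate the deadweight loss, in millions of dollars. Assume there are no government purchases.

Rearranging supply gives Qs = P - 1. Setting quantity demanded equal to quantity supplied, 69 - 4P = P - 1, gives P* = 14 and Q* = 13.
Since 16 > 14, the floor is binding.
At P = 16: Qd = 69 - 4·16 = 5 and Qs = 16 - 1 = 15.
Quantity traded falls to 5. At Q = 5 the demand price is (69 - 5)/4 = 16 and the supply price is 1 + 5 = 6.
Deadweight loss = ½ · (16 - 6) · (13 - 5) = ½ · 10 · 8 = 40.

40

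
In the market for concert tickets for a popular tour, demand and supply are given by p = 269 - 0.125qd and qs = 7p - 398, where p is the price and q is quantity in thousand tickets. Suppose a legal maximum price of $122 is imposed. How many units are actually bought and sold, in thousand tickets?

456

Rearranging demand gives qd = 2152 - 8p. Without the control the market clears where 2152 - 8p = 7p - 398, i.e. p* = 170 and q* = 792.
Since 122 < 170, the ceiling is binding.
At p = 122: qd = 2152 - 8·122 = 1176 and qs = 7·122 - 398 = 456.
The quantity actually transacted is the short side, supply: 456.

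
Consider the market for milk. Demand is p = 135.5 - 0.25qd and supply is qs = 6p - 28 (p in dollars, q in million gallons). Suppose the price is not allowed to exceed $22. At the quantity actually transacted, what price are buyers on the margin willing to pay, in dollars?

Rearranging demand gives qd = 542 - 4p. Without the control the market clears where 542 - 4p = 6p - 28, i.e. p* = 57 and q* = 314.
The ceiling of 22 is below the equilibrium price 57, so it binds.
At p = 22: qd = 542 - 4·22 = 454 and qs = 6·22 - 28 = 104.
Only 104 units reach the market. On the demand curve, the marginal buyer's willingness to pay at q = 104 is (542 - 104)/4 = 109.5.

109.5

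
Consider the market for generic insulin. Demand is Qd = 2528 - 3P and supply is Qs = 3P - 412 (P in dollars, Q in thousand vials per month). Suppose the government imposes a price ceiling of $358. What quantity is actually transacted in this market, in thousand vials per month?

Without the control the market clears where 2528 - 3P = 3P - 412, i.e. P* = 490 and Q* = 1058.
Because the ceiling (358) lies below the market-clearing price, it is binding.
At P = 358: Qd = 2528 - 3·358 = 1454 and Qs = 3·358 - 412 = 662.
The quantity actually transacted is the short side, supply: 662.

662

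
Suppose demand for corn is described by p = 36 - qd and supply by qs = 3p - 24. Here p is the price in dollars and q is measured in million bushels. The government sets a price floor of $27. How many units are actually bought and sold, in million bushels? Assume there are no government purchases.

Rearranging demand gives qd = 36 - p. Without the control the market clears where 36 - p = 3p - 24, i.e. p* = 15 and q* = 21.
Since 27 > 15, the floor is binding.
At p = 27: qd = 36 - 27 = 9 and qs = 3·27 - 24 = 57.
The quantity actually transacted is the short side, demand: 9.

9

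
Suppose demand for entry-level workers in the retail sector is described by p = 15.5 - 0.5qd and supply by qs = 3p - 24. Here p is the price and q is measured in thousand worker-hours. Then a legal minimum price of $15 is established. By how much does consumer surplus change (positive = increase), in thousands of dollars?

Rearranging demand gives qd = 31 - 2p. Setting quantity demanded equal to quantity supplied, 31 - 2p = 3p - 24, gives p* = 11 and q* = 9.
The floor of 15 is above the equilibrium price 11, so it binds.
At p = 15: qd = 31 - 2·15 = 1 and qs = 3·15 - 24 = 21.
Consumer surplus without the control is ½ · (15.5 - 11) · 9 = 20.25.
With the floor, consumers buy 1 units at 15, so CS = ½ · (15.5 - 15) · 1 = 0.25.
Change in consumer surplus = 0.25 - 20.25 = -20.

-20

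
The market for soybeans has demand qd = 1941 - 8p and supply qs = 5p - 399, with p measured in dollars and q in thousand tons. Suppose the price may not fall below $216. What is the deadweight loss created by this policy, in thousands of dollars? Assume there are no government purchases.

In a free market, 1941 - 8p = 5p - 399 gives the equilibrium p* = 180, q* = 501.
Because the floor (216) lies above the market-clearing price, it is binding.
At p = 216: qd = 1941 - 8·216 = 213 and qs = 5·216 - 399 = 681.
Quantity traded falls to 213. At q = 213 the demand price is (1941 - 213)/8 = 216 and the supply price is (399 + 213)/5 = 122.4.
Deadweight loss = ½ · (216 - 122.4) · (501 - 213) = ½ · 93.6 · 288 = 13478.4.

13478.4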